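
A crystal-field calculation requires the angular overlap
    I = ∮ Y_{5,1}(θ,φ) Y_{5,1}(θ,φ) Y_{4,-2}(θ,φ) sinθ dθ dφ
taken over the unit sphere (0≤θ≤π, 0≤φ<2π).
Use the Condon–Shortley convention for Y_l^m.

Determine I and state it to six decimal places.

Rules hold: Σm=0, L=14 even, 0≤4≤10.
N = 11·11·9 = 1089
Δ = 6!·4!·4!/15! = 1/3153150
Racah Σ t=1..5: t=1:−1/69120 t=2:+1/1728 t=3:−1/576 t=4:+1/1728 t=5:−1/69120 = -7/11520
⇒ 3j(5 5 4; 0 0 0)² = 2/143, sgn -1
Racah Σ t=2..4: t=2:+1/4608 t=3:−1/1296 t=4:+1/4608 = -7/20736
⇒ 3j(5 5 4; 1 1 -2)² = 20/1287, sgn -1
4πI² = N·(3j₀)²·(3jₘ)² = 40/169
I = +1·√(0.236686/4π) = 0.13724032

0.137240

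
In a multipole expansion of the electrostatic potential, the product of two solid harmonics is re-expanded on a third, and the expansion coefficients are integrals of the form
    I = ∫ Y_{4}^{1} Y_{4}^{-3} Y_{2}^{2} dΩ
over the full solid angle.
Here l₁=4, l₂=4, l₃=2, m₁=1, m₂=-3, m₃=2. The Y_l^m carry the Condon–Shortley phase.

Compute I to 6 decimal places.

0.159270

Rules hold: Σm=0, L=10 even, 0≤2≤8.
N = 9·9·5 = 405
Δ = 6!·2!·2!/11! = 1/13860
Racah Σ t=2..4: t=2:+1/192 t=3:−1/36 t=4:+1/192 = -5/288
⇒ 3j(4 4 2; 0 0 0)² = 20/693, sgn -1
Racah Σ t=1..1: t=1:−1/480 = -1/480
⇒ 3j(4 4 2; 1 -3 2)² = 3/110, sgn -1
4πI² = N·(3j₀)²·(3jₘ)² = 270/847
I = +1·√(0.318772/4π) = 0.15927046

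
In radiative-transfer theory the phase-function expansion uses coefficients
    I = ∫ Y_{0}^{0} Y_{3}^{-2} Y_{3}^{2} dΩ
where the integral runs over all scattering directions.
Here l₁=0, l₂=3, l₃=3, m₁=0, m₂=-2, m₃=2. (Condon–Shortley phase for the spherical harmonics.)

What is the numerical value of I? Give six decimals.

0.282095

Rules hold: Σm=0, L=6 even, 3≤3≤3.
N = 1·7·7 = 49
Δ = 0!·0!·6!/7! = 1/7
Racah Σ t=0..0: t=0:+1/36 = 1/36
⇒ 3j(0 3 3; 0 0 0)² = 1/7, sgn -1
Racah Σ t=0..0: t=0:+1/120 = 1/120
⇒ 3j(0 3 3; 0 -2 2)² = 1/7, sgn -1
4πI² = N·(3j₀)²·(3jₘ)² = 1/1
I = +1·√(1/4π) = 0.28209479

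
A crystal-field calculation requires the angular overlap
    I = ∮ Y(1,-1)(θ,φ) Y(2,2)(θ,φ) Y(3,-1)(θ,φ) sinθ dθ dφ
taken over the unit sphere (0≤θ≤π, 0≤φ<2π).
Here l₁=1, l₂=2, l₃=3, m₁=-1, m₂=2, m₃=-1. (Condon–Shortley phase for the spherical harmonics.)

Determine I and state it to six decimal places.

Checks pass: Σm=0; 6 even; l₃=3∈[1,3].
(2·1+1)(2·2+1)(2·3+1) = 105
Δ: 0! 2! 4! / 7! → 1/105
sum: t=0:+1/4 = 1/4
3j²(1 2 3; 0 0 0) = Δ·Π!·Σ² = 3/35  (sign -1)
sum: t=0:+1/48 = 1/48
3j²(1 2 3; -1 2 -1) = Δ·Π!·Σ² = 1/105  (sign +1)
combine: 4πI² = 105·3/35·1/105 = 3/35
take √, sign -1: I = -0.08258890

-0.082589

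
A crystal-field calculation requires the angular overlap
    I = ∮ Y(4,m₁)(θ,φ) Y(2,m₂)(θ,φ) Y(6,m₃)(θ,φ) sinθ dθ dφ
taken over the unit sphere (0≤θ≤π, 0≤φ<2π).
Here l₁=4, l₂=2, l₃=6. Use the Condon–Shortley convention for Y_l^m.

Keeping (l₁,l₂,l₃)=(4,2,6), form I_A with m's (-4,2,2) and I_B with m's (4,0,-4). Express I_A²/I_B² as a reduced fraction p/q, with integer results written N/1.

1/45

Shared (l₁,l₂,l₃)=(4,2,6): N and (l;000)² cancel in I_A²/I_B².
A: Δ = 0!·8!·4!/13! = 1/6435; Racah Σ t=0..0: t=0:+1/967680 = 1/967680; ⇒ 3j(4 2 6; -4 2 2)² = 1/6435, sgn +1
B: Δ = 0!·8!·4!/13! = 1/6435; Racah Σ t=0..0: t=0:+1/161280 = 1/161280; ⇒ 3j(4 2 6; 4 0 -4)² = 1/143, sgn +1
I_A²/I_B² = (1/6435)/(1/143) = 1/45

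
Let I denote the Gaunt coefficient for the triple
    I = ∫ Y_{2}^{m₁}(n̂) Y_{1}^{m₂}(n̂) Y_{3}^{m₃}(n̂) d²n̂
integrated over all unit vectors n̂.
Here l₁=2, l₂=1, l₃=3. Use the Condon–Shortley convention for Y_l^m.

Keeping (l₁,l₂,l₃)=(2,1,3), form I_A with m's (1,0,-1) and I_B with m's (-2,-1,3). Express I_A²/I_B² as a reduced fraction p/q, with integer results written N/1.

l's match ⇒ only the (l;m) 3-j factors differ between A and B.
A: triangle coeff Δ(2,1,3) = 1/105; Σ_t [0,0]: t=0:+1/6 = 1/6; (3j)²=8/105 [(2 1 3; 1 0 -1)], sign=+1
B: triangle coeff Δ(2,1,3) = 1/105; Σ_t [0,0]: t=0:+1/48 = 1/48; (3j)²=1/7 [(2 1 3; -2 -1 3)], sign=+1
I_A²/I_B² = (8/105)/(1/7) = 8/15

8/15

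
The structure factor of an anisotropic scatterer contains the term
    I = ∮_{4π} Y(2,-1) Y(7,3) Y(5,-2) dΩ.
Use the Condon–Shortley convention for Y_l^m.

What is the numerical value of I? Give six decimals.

-0.248277

m-sum 0 ✓  L=14 even ✓  5≤5≤9 ✓
Π(2lᵢ+1) = 5×15×11 = 825
triangle coeff Δ(2,7,5) = 1/15015
Σ_t [2,2]: t=2:+1/57600 = 1/57600
(3j)²=21/715 [(2 7 5; 0 0 0)], sign=-1
Σ_t [3,3]: t=3:−1/181440 = -1/181440
(3j)²=32/1001 [(2 7 5; -1 3 -2)], sign=+1
⇒ 4πI² = 1440/1859
I = (-1)√(1440/1859/(4π)) = -0.24827707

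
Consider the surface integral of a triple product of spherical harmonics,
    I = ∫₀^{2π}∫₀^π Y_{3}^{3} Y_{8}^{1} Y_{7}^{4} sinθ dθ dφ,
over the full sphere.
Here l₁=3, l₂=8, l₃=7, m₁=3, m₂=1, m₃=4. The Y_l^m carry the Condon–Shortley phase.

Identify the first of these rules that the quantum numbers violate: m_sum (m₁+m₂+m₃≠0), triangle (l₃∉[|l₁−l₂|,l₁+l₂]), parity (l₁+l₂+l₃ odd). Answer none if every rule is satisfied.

m_sum

m₁+m₂+m₃ = 3 + 1 + 4 = 8  ✗
triangle: |3−8|=5 ≤ l₃=7 ≤ 3+8=11
parity: l₁+l₂+l₃ = 18 is even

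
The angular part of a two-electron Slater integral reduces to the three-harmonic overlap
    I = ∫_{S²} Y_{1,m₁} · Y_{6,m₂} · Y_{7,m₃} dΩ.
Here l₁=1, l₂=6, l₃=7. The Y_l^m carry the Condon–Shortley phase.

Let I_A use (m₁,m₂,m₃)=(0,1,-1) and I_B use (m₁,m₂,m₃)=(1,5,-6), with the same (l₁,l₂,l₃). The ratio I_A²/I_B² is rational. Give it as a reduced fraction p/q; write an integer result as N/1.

Shared (l₁,l₂,l₃)=(1,6,7): N and (l;000)² cancel in I_A²/I_B².
A: Δ = 0!·2!·12!/15! = 1/1365; Racah Σ t=0..0: t=0:+1/604800 = 1/604800; ⇒ 3j(1 6 7; 0 1 -1)² = 16/455, sgn +1
B: Δ = 0!·2!·12!/15! = 1/1365; Racah Σ t=0..0: t=0:+1/79833600 = 1/79833600; ⇒ 3j(1 6 7; 1 5 -6)² = 2/35, sgn -1
I_A²/I_B² = (16/455)/(2/35) = 8/13

8/13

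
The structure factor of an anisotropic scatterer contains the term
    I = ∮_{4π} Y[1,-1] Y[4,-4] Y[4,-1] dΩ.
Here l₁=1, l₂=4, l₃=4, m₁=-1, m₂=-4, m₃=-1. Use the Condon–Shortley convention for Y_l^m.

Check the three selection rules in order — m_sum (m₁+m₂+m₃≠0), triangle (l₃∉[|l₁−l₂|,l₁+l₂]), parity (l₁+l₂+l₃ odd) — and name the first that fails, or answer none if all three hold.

m_sum

m₁+m₂+m₃ = -1 − 4 − 1 = -6  ✗
triangle: |1−4|=3 ≤ l₃=4 ≤ 1+4=5
parity: l₁+l₂+l₃ = 9 is odd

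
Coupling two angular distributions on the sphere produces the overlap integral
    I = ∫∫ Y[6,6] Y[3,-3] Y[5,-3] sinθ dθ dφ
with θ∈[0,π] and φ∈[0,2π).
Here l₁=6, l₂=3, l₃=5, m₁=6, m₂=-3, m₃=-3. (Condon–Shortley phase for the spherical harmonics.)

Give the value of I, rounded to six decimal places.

m-sum 0 ✓  L=14 even ✓  3≤5≤9 ✓
Π(2lᵢ+1) = 13×7×11 = 1001
triangle coeff Δ(6,3,5) = 1/675675
Σ_t [1,3]: t=1:−1/8640 t=2:+1/2304 t=3:−1/8640 = 7/34560
(3j)²=7/429 [(6 3 5; 0 0 0)], sign=-1
Σ_t [0,0]: t=0:+1/1935360 = 1/1935360
(3j)²=1/91 [(6 3 5; 6 -3 -3)], sign=+1
⇒ 4πI² = 7/39
I = (-1)√(7/39/(4π)) = -0.11951207

-0.119512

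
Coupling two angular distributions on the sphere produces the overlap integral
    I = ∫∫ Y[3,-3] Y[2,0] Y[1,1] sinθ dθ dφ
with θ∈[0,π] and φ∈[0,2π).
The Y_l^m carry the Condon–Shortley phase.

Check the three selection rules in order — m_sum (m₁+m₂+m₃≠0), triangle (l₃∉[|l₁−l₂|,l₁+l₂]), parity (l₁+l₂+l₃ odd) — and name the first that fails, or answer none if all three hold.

m_sum

azimuthal sum: -3 + 0 + 1 = -2  ✗
1 ≤ 1 ≤ 5 (triangle on l)
L = 3 + 2 + 1 = 6 (even)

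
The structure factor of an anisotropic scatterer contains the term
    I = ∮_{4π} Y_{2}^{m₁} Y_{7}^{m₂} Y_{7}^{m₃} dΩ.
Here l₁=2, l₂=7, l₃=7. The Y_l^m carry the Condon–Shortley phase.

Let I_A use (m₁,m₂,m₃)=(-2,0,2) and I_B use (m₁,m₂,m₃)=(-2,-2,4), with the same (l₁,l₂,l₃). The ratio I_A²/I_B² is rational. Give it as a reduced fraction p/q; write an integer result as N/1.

Shared (l₁,l₂,l₃)=(2,7,7): N and (l;000)² cancel in I_A²/I_B².
A: Δ = 2!·2!·12!/17! = 1/185640; Racah Σ t=2..2: t=2:+1/2419200 = 1/2419200; ⇒ 3j(2 7 7; -2 0 2)² = 27/1105, sgn -1
B: Δ = 2!·2!·12!/17! = 1/185640; Racah Σ t=2..2: t=2:+1/8709120 = 1/8709120; ⇒ 3j(2 7 7; -2 -2 4)² = 55/3094, sgn -1
I_A²/I_B² = (27/1105)/(55/3094) = 378/275

378/275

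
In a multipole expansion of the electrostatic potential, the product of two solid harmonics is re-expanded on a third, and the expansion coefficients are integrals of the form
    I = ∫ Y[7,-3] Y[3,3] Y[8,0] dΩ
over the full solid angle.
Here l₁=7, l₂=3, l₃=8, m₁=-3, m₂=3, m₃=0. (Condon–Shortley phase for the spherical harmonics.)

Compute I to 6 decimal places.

-0.123395

m-sum 0 ✓  L=18 even ✓  4≤8≤10 ✓
Π(2lᵢ+1) = 15×7×17 = 1785
triangle coeff Δ(7,3,8) = 1/5290740
Σ_t [0,2]: t=0:+1/7257600 t=1:−1/2073600 t=2:+1/7257600 = -1/4838400
(3j)²=252/20995 [(7 3 8; 0 0 0)], sign=-1
Σ_t [2,2]: t=2:+1/46448640 = 1/46448640
(3j)²=75/8398 [(7 3 8; -3 3 0)], sign=+1
⇒ 4πI² = 198450/1037153
I = (-1)√(198450/1037153/(4π)) = -0.12339547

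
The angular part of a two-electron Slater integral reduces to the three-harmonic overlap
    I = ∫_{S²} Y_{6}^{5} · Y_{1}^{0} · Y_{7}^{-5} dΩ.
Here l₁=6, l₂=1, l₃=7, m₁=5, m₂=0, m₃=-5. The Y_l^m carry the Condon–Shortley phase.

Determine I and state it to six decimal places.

m-sum 0 ✓  L=14 even ✓  5≤7≤7 ✓
Π(2lᵢ+1) = 13×3×15 = 585
triangle coeff Δ(6,1,7) = 1/1365
Σ_t [0,0]: t=0:+1/518400 = 1/518400
(3j)²=7/195 [(6 1 7; 0 0 0)], sign=-1
Σ_t [0,0]: t=0:+1/39916800 = 1/39916800
(3j)²=8/455 [(6 1 7; 5 0 -5)], sign=+1
⇒ 4πI² = 24/65
I = (-1)√(24/65/(4π)) = -0.17141310

-0.171413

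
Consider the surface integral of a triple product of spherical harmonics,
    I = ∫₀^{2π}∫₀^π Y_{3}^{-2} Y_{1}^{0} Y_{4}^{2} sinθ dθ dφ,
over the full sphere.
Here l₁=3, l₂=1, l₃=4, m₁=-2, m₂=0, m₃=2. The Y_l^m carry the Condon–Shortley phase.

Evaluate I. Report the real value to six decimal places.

0.213244

Checks pass: Σm=0; 8 even; l₃=4∈[2,4].
(2·3+1)(2·1+1)(2·4+1) = 189
Δ: 0! 6! 2! / 9! → 1/252
sum: t=0:+1/36 = 1/36
3j²(3 1 4; 0 0 0) = Δ·Π!·Σ² = 4/63  (sign +1)
sum: t=0:+1/120 = 1/120
3j²(3 1 4; -2 0 2) = Δ·Π!·Σ² = 1/21  (sign +1)
combine: 4πI² = 189·4/63·1/21 = 4/7
take √, sign +1: I = 0.21324362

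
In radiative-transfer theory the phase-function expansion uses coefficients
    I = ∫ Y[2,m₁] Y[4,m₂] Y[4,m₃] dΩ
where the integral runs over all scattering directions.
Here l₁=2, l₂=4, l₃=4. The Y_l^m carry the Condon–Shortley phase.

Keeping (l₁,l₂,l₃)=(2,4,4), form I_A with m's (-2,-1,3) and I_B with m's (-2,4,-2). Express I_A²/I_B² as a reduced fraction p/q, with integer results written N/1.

l's match ⇒ only the (l;m) 3-j factors differ between A and B.
A: triangle coeff Δ(2,4,4) = 1/13860; Σ_t [2,2]: t=2:+1/480 = 1/480; (3j)²=3/110 [(2 4 4; -2 -1 3)], sign=-1
B: triangle coeff Δ(2,4,4) = 1/13860; Σ_t [2,2]: t=2:+1/2880 = 1/2880; (3j)²=2/165 [(2 4 4; -2 4 -2)], sign=+1
I_A²/I_B² = (3/110)/(2/165) = 9/4

9/4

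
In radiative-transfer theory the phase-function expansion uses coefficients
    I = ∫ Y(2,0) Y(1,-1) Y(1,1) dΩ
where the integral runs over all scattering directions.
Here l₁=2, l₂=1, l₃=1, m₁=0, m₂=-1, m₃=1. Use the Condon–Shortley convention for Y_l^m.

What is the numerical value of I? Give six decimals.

0.126157

Rules hold: Σm=0, L=4 even, 1≤1≤3.
N = 5·3·3 = 45
Δ = 2!·2!·0!/5! = 1/30
Racah Σ t=1..1: t=1:−1/1 = -1/1
⇒ 3j(2 1 1; 0 0 0)² = 2/15, sgn +1
Racah Σ t=0..0: t=0:+1/4 = 1/4
⇒ 3j(2 1 1; 0 -1 1)² = 1/30, sgn +1
4πI² = N·(3j₀)²·(3jₘ)² = 1/5
I = +1·√(0.2/4π) = 0.12615663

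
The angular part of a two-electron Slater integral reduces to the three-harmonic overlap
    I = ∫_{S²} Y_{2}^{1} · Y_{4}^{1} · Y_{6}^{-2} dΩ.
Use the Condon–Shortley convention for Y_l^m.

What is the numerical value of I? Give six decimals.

Rules hold: Σm=0, L=12 even, 2≤6≤6.
N = 5·9·13 = 585
Δ = 0!·4!·8!/13! = 1/6435
Racah Σ t=0..0: t=0:+1/2304 = 1/2304
⇒ 3j(2 4 6; 0 0 0)² = 5/143, sgn +1
Racah Σ t=0..0: t=0:+1/4320 = 1/4320
⇒ 3j(2 4 6; 1 1 -2)² = 224/6435, sgn +1
4πI² = N·(3j₀)²·(3jₘ)² = 1120/1573
I = +1·√(0.712015/4π) = 0.23803440

0.238034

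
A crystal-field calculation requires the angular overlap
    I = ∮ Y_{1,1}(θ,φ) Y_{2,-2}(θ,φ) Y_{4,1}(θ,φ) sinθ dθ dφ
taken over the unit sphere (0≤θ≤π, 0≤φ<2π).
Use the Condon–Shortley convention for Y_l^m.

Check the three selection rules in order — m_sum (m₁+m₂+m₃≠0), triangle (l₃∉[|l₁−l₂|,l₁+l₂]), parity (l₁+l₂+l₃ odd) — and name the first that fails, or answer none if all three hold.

m₁+m₂+m₃ = 1 − 2 + 1 = 0  ✓
triangle: |1−2|=1 ≤ l₃=4 ≤ 1+2=3  ✗
parity: l₁+l₂+l₃ = 7 is odd

triangle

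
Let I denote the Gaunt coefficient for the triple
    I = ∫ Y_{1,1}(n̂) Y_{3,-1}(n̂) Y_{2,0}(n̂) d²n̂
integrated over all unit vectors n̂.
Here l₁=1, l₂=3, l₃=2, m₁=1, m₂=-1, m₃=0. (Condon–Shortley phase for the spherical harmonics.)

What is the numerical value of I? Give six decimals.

-0.202301

Rules hold: Σm=0, L=6 even, 2≤2≤4.
N = 3·7·5 = 105
Δ = 2!·0!·4!/7! = 1/105
Racah Σ t=1..1: t=1:−1/4 = -1/4
⇒ 3j(1 3 2; 0 0 0)² = 3/35, sgn -1
Racah Σ t=0..0: t=0:+1/8 = 1/8
⇒ 3j(1 3 2; 1 -1 0)² = 2/35, sgn +1
4πI² = N·(3j₀)²·(3jₘ)² = 18/35
I = -1·√(0.514286/4π) = -0.20230066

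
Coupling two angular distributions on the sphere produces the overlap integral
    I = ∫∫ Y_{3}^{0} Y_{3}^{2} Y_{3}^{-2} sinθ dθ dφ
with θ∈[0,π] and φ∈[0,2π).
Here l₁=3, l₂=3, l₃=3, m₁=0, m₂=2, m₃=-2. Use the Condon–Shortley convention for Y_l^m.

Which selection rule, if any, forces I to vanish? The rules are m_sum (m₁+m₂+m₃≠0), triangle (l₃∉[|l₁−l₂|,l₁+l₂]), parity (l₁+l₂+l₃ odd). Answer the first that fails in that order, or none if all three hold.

m₁+m₂+m₃ = 0 + 2 − 2 = 0  ✓
triangle: |3−3|=0 ≤ l₃=3 ≤ 3+3=6  ✓
parity: l₁+l₂+l₃ = 9 is odd  ✗

parity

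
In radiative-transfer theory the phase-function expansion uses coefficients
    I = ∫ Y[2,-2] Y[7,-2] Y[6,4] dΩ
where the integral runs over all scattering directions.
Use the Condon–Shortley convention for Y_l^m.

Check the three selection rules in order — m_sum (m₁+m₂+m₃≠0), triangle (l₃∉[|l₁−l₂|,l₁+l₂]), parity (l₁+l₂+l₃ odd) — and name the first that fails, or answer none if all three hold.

parity

m₁+m₂+m₃ = -2 − 2 + 4 = 0  ✓
triangle: |2−7|=5 ≤ l₃=6 ≤ 2+7=9  ✓
parity: l₁+l₂+l₃ = 15 is odd  ✗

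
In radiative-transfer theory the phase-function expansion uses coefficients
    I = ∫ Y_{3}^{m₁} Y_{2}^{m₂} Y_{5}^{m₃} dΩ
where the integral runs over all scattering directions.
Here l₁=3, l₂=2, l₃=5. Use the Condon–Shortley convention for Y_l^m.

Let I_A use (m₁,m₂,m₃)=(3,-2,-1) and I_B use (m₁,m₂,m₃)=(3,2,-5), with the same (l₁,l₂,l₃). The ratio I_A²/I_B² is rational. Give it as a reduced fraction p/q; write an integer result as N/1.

l's match ⇒ only the (l;m) 3-j factors differ between A and B.
A: triangle coeff Δ(3,2,5) = 1/2310; Σ_t [0,0]: t=0:+1/17280 = 1/17280; (3j)²=1/2310 [(3 2 5; 3 -2 -1)], sign=+1
B: triangle coeff Δ(3,2,5) = 1/2310; Σ_t [0,0]: t=0:+1/17280 = 1/17280; (3j)²=1/11 [(3 2 5; 3 2 -5)], sign=+1
I_A²/I_B² = (1/2310)/(1/11) = 1/210

1/210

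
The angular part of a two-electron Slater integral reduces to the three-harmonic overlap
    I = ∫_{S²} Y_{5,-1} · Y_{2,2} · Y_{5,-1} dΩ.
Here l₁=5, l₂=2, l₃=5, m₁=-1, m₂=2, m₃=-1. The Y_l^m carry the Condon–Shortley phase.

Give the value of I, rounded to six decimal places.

m-sum 0 ✓  L=12 even ✓  3≤5≤7 ✓
Π(2lᵢ+1) = 11×5×11 = 605
triangle coeff Δ(5,2,5) = 1/38610
Σ_t [0,2]: t=0:+1/2880 t=1:−1/576 t=2:+1/2880 = -1/960
(3j)²=10/429 [(5 2 5; 0 0 0)], sign=+1
Σ_t [2,2]: t=2:+1/2304 = 1/2304
(3j)²=5/143 [(5 2 5; -1 2 -1)], sign=+1
⇒ 4πI² = 250/507
I = (+1)√(250/507/(4π)) = 0.19808933

0.198089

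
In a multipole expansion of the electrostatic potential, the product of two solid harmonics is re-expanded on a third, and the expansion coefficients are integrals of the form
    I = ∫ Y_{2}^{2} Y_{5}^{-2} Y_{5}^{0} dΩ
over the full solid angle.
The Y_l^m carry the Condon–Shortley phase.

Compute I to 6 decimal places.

Checks pass: Σm=0; 12 even; l₃=5∈[3,7].
(2·2+1)(2·5+1)(2·5+1) = 605
Δ: 2! 2! 8! / 13! → 1/38610
sum: t=0:+1/2880 t=1:−1/576 t=2:+1/2880 = -1/960
3j²(2 5 5; 0 0 0) = Δ·Π!·Σ² = 10/429  (sign +1)
sum: t=0:+1/2880 = 1/2880
3j²(2 5 5; 2 -2 0) = Δ·Π!·Σ² = 14/429  (sign -1)
combine: 4πI² = 605·10/429·14/429 = 700/1521
take √, sign -1: I = -0.19137248

-0.191372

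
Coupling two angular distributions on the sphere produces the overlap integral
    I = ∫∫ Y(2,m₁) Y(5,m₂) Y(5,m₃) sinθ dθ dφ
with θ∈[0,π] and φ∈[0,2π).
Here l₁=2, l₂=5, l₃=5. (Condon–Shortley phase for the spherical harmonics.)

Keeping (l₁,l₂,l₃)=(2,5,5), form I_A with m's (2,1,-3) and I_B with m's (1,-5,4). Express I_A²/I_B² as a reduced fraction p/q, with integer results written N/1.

112/135

l's match ⇒ only the (l;m) 3-j factors differ between A and B.
A: triangle coeff Δ(2,5,5) = 1/38610; Σ_t [0,0]: t=0:+1/5760 = 1/5760; (3j)²=56/2145 [(2 5 5; 2 1 -3)], sign=+1
B: triangle coeff Δ(2,5,5) = 1/38610; Σ_t [0,0]: t=0:+1/80640 = 1/80640; (3j)²=9/286 [(2 5 5; 1 -5 4)], sign=-1
I_A²/I_B² = (56/2145)/(9/286) = 112/135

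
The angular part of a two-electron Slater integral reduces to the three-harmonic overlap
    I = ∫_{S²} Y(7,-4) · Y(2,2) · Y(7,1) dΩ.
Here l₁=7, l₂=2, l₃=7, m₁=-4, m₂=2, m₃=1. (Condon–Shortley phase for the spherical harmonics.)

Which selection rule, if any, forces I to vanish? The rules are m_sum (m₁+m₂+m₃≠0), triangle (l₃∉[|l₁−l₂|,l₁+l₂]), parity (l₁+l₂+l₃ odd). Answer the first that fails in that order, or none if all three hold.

m_sum

azimuthal sum: -4 + 2 + 1 = -1  ✗
5 ≤ 7 ≤ 9 (triangle on l)
L = 7 + 2 + 7 = 16 (even)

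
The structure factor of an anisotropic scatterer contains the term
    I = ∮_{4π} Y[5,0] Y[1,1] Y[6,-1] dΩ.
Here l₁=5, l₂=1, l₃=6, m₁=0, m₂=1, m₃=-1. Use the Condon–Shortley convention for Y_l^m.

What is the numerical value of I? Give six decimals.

-0.187239

m-sum 0 ✓  L=12 even ✓  4≤6≤6 ✓
Π(2lᵢ+1) = 11×3×13 = 429
triangle coeff Δ(5,1,6) = 1/858
Σ_t [0,0]: t=0:+1/14400 = 1/14400
(3j)²=6/143 [(5 1 6; 0 0 0)], sign=+1
Σ_t [0,0]: t=0:+1/28800 = 1/28800
(3j)²=7/286 [(5 1 6; 0 1 -1)], sign=-1
⇒ 4πI² = 63/143
I = (-1)√(63/143/(4π)) = -0.18723944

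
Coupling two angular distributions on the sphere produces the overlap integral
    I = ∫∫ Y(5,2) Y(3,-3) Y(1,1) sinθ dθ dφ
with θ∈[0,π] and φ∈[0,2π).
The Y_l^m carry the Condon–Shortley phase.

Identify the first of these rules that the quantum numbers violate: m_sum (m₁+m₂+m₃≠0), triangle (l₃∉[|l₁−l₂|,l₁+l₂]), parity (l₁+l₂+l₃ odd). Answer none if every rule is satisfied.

m₁+m₂+m₃ = 2 − 3 + 1 = 0  ✓
triangle: |5−3|=2 ≤ l₃=1 ≤ 5+3=8  ✗
parity: l₁+l₂+l₃ = 9 is odd

triangle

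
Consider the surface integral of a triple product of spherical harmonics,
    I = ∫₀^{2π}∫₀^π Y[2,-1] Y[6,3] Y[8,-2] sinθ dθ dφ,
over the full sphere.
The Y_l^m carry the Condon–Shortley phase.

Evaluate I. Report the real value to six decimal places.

Rules hold: Σm=0, L=16 even, 4≤8≤8.
N = 5·13·17 = 1105
Δ = 0!·4!·12!/17! = 1/30940
Racah Σ t=0..0: t=0:+1/2073600 = 1/2073600
⇒ 3j(2 6 8; 0 0 0)² = 28/1105, sgn +1
Racah Σ t=0..0: t=0:+1/13063680 = 1/13063680
⇒ 3j(2 6 8; -1 3 -2)² = 10/1547, sgn +1
4πI² = N·(3j₀)²·(3jₘ)² = 40/221
I = +1·√(0.180995/4π) = 0.12001318

0.120013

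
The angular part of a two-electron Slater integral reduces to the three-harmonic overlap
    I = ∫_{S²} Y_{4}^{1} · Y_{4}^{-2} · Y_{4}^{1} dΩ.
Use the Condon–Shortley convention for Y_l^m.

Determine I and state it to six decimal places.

0.144370

Checks pass: Σm=0; 12 even; l₃=4∈[0,8].
(2·4+1)(2·4+1)(2·4+1) = 729
Δ: 4! 4! 4! / 13! → 1/450450
sum: t=0:+1/13824 t=1:−1/216 t=2:+1/64 t=3:−1/216 t=4:+1/13824 = 5/768
3j²(4 4 4; 0 0 0) = Δ·Π!·Σ² = 18/1001  (sign +1)
sum: t=0:+1/576 t=1:−1/144 t=2:+1/576 = -1/288
3j²(4 4 4; 1 -2 1) = Δ·Π!·Σ² = 20/1001  (sign +1)
combine: 4πI² = 729·18/1001·20/1001 = 262440/1002001
take √, sign +1: I = 0.14436968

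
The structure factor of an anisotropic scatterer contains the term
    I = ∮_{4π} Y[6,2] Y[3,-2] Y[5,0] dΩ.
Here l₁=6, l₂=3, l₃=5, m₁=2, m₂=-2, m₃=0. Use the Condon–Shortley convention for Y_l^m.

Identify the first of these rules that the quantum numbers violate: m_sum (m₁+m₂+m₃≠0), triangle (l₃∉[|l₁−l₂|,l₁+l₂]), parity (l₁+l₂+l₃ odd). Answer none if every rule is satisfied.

azimuthal sum: 2 − 2 + 0 = 0  ✓
3 ≤ 5 ≤ 9 (triangle on l)  ✓
L = 6 + 3 + 5 = 14 (even)  ✓

none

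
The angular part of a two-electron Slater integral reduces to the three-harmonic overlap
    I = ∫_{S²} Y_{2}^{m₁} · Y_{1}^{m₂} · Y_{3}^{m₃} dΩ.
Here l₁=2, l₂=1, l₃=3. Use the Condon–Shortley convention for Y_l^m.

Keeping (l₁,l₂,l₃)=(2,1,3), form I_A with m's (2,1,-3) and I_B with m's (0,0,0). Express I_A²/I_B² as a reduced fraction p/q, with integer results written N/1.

l's match ⇒ only the (l;m) 3-j factors differ between A and B.
A: triangle coeff Δ(2,1,3) = 1/105; Σ_t [0,0]: t=0:+1/48 = 1/48; (3j)²=1/7 [(2 1 3; 2 1 -3)], sign=+1
B: triangle coeff Δ(2,1,3) = 1/105; Σ_t [0,0]: t=0:+1/4 = 1/4; (3j)²=3/35 [(2 1 3; 0 0 0)], sign=-1
I_A²/I_B² = (1/7)/(3/35) = 5/3

5/3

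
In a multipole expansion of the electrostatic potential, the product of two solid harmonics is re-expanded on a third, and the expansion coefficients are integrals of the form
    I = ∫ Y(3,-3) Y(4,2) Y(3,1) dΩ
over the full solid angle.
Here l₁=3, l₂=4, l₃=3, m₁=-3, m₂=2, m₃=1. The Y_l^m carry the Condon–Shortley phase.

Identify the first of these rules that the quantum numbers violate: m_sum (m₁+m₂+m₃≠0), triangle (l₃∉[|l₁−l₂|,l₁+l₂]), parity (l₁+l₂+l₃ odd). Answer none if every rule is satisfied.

none

m₁+m₂+m₃ = -3 + 2 + 1 = 0  ✓
triangle: |3−4|=1 ≤ l₃=3 ≤ 3+4=7  ✓
parity: l₁+l₂+l₃ = 10 is even  ✓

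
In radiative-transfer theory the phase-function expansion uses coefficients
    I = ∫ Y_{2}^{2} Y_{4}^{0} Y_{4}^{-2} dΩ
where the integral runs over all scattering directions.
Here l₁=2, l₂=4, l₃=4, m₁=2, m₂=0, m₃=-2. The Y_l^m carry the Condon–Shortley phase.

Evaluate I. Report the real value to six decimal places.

Rules hold: Σm=0, L=10 even, 2≤4≤6.
N = 5·9·9 = 405
Δ = 2!·2!·6!/11! = 1/13860
Racah Σ t=0..2: t=0:+1/192 t=1:−1/36 t=2:+1/192 = -5/288
⇒ 3j(2 4 4; 0 0 0)² = 20/693, sgn -1
Racah Σ t=0..0: t=0:+1/192 = 1/192
⇒ 3j(2 4 4; 2 0 -2)² = 3/77, sgn +1
4πI² = N·(3j₀)²·(3jₘ)² = 2700/5929
I = -1·√(0.455389/4π) = -0.19036462

-0.190365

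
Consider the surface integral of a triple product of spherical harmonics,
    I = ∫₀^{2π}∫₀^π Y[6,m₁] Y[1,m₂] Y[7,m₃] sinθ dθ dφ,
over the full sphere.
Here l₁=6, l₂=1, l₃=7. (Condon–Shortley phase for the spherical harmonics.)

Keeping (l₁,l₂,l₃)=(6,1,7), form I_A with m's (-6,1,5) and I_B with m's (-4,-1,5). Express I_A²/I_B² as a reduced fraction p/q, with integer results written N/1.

1/66

l's match ⇒ only the (l;m) 3-j factors differ between A and B.
A: triangle coeff Δ(6,1,7) = 1/1365; Σ_t [0,0]: t=0:+1/958003200 = 1/958003200; (3j)²=1/1365 [(6 1 7; -6 1 5)], sign=+1
B: triangle coeff Δ(6,1,7) = 1/1365; Σ_t [0,0]: t=0:+1/14515200 = 1/14515200; (3j)²=22/455 [(6 1 7; -4 -1 5)], sign=+1
I_A²/I_B² = (1/1365)/(22/455) = 1/66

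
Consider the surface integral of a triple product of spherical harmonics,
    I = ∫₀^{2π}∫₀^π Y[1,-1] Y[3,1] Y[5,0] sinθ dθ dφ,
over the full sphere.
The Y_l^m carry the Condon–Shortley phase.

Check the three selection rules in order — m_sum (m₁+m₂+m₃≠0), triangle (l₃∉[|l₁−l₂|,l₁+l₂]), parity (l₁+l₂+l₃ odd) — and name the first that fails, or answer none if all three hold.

m₁+m₂+m₃ = -1 + 1 + 0 = 0  ✓
triangle: |1−3|=2 ≤ l₃=5 ≤ 1+3=4  ✗
parity: l₁+l₂+l₃ = 9 is odd

triangle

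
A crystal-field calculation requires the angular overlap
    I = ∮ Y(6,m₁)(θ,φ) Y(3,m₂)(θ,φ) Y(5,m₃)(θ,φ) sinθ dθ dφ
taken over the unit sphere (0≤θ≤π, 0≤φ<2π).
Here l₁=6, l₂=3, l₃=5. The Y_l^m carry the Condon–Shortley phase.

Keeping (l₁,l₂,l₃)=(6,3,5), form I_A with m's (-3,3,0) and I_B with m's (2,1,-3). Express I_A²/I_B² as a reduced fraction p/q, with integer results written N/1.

12/7

Shared (l₁,l₂,l₃)=(6,3,5): N and (l;000)² cancel in I_A²/I_B².
A: Δ = 4!·8!·2!/15! = 1/675675; Racah Σ t=4..4: t=4:+1/34560 = 1/34560; ⇒ 3j(6 3 5; -3 3 0)² = 4/143, sgn -1
B: Δ = 4!·8!·2!/15! = 1/675675; Racah Σ t=2..4: t=2:+1/11520 t=3:−1/30240 t=4:+1/1935360 = 1/18432; ⇒ 3j(6 3 5; 2 1 -3)² = 7/429, sgn +1
I_A²/I_B² = (4/143)/(7/429) = 12/7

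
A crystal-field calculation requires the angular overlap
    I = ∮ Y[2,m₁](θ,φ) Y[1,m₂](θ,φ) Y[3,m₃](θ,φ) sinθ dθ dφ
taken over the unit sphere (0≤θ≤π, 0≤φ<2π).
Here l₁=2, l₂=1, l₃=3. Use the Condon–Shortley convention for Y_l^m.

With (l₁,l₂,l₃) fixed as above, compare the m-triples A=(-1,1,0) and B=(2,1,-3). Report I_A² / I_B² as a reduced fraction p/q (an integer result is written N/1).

Shared (l₁,l₂,l₃)=(2,1,3): N and (l;000)² cancel in I_A²/I_B².
A: Δ = 0!·4!·2!/7! = 1/105; Racah Σ t=0..0: t=0:+1/12 = 1/12; ⇒ 3j(2 1 3; -1 1 0)² = 1/35, sgn -1
B: Δ = 0!·4!·2!/7! = 1/105; Racah Σ t=0..0: t=0:+1/48 = 1/48; ⇒ 3j(2 1 3; 2 1 -3)² = 1/7, sgn +1
I_A²/I_B² = (1/35)/(1/7) = 1/5

1/5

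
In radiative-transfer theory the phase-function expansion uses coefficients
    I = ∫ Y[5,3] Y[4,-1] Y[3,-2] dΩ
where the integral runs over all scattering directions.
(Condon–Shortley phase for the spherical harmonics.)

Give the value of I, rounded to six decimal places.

Rules hold: Σm=0, L=12 even, 1≤3≤9.
N = 11·9·7 = 693
Δ = 6!·4!·2!/13! = 1/180180
Racah Σ t=2..4: t=2:+1/576 t=3:−1/144 t=4:+1/576 = -1/288
⇒ 3j(5 4 3; 0 0 0)² = 20/1001, sgn +1
Racah Σ t=1..2: t=1:−1/1440 t=2:+1/1152 = 1/5760
⇒ 3j(5 4 3; 3 -1 -2)² = 1/858, sgn -1
4πI² = N·(3j₀)²·(3jₘ)² = 30/1859
I = -1·√(0.0161377/4π) = -0.03583571

-0.035836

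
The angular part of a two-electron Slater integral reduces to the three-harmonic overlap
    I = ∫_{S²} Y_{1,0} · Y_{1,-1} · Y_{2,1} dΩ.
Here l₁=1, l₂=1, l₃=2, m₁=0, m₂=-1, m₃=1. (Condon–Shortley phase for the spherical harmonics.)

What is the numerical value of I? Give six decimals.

-0.218510

Rules hold: Σm=0, L=4 even, 0≤2≤2.
N = 3·3·5 = 45
Δ = 0!·2!·2!/5! = 1/30
Racah Σ t=0..0: t=0:+1/1 = 1/1
⇒ 3j(1 1 2; 0 0 0)² = 2/15, sgn +1
Racah Σ t=0..0: t=0:+1/2 = 1/2
⇒ 3j(1 1 2; 0 -1 1)² = 1/10, sgn -1
4πI² = N·(3j₀)²·(3jₘ)² = 3/5
I = -1·√(0.6/4π) = -0.21850969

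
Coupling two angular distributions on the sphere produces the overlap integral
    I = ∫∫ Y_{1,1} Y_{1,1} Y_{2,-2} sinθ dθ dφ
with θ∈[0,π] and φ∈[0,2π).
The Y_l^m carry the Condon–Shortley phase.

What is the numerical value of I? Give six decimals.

0.309019

Checks pass: Σm=0; 4 even; l₃=2∈[0,2].
(2·1+1)(2·1+1)(2·2+1) = 45
Δ: 0! 2! 2! / 5! → 1/30
sum: t=0:+1/1 = 1/1
3j²(1 1 2; 0 0 0) = Δ·Π!·Σ² = 2/15  (sign +1)
sum: t=0:+1/4 = 1/4
3j²(1 1 2; 1 1 -2) = Δ·Π!·Σ² = 1/5  (sign +1)
combine: 4πI² = 45·2/15·1/5 = 6/5
take √, sign +1: I = 0.30901936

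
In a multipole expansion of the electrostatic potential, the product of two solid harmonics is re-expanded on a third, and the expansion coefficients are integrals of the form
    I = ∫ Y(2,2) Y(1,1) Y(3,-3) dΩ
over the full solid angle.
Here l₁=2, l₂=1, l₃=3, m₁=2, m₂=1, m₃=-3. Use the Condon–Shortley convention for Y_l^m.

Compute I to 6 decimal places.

m-sum 0 ✓  L=6 even ✓  1≤3≤3 ✓
Π(2lᵢ+1) = 5×3×7 = 105
triangle coeff Δ(2,1,3) = 1/105
Σ_t [0,0]: t=0:+1/4 = 1/4
(3j)²=3/35 [(2 1 3; 0 0 0)], sign=-1
Σ_t [0,0]: t=0:+1/48 = 1/48
(3j)²=1/7 [(2 1 3; 2 1 -3)], sign=+1
⇒ 4πI² = 9/7
I = (-1)√(9/7/(4π)) = -0.31986543

-0.319865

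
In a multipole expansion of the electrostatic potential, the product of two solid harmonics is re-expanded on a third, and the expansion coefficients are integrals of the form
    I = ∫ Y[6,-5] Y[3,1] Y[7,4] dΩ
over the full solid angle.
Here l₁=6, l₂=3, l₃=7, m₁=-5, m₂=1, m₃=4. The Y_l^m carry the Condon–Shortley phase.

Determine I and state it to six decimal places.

m-sum 0 ✓  L=16 even ✓  3≤7≤9 ✓
Π(2lᵢ+1) = 13×7×15 = 1365
triangle coeff Δ(6,3,7) = 1/2042040
Σ_t [0,2]: t=0:+1/207360 t=1:−1/57600 t=2:+1/207360 = -1/129600
(3j)²=168/12155 [(6 3 7; 0 0 0)], sign=+1
Σ_t [1,2]: t=1:−1/21772800 t=2:+1/2903040 = 13/43545600
(3j)²=143/7140 [(6 3 7; -5 1 4)], sign=-1
⇒ 4πI² = 546/1445
I = (-1)√(546/1445/(4π)) = -0.17340334

-0.173403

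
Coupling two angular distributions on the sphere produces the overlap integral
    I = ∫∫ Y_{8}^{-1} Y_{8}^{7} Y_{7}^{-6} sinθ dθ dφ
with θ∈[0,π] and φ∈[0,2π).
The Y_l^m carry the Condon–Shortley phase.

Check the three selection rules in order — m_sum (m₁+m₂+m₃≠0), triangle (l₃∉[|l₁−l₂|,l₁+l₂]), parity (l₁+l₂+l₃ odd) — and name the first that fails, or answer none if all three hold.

parity

azimuthal sum: -1 + 7 − 6 = 0  ✓
0 ≤ 7 ≤ 16 (triangle on l)  ✓
L = 8 + 8 + 7 = 23 (odd)  ✗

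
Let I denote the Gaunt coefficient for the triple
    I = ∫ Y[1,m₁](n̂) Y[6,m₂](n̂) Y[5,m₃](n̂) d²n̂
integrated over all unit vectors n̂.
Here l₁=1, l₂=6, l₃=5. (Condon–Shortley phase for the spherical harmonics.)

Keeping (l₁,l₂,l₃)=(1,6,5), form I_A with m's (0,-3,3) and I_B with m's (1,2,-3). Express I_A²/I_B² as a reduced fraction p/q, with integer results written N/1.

Same 1,6,5: normalisation and zero-m 3j drop out of the ratio.
A: Δ: 2! 0! 10! / 13! → 1/858; sum: t=1:−1/80640 = -1/80640; 3j²(1 6 5; 0 -3 3) = Δ·Π!·Σ² = 9/286  (sign -1)
B: Δ: 2! 0! 10! / 13! → 1/858; sum: t=0:+1/161280 = 1/161280; 3j²(1 6 5; 1 2 -3) = Δ·Π!·Σ² = 1/143  (sign +1)
I_A²/I_B² = (9/286)/(1/143) = 9/2

9/2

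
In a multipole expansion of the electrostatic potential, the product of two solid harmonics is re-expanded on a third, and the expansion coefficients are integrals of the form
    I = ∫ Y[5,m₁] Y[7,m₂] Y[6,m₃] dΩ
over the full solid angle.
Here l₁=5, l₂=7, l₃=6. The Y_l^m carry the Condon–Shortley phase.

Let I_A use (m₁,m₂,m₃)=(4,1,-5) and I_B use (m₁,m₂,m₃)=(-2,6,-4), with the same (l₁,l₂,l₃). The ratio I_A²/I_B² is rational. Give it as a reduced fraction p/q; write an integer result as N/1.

Shared (l₁,l₂,l₃)=(5,7,6): N and (l;000)² cancel in I_A²/I_B².
A: Δ = 6!·4!·8!/19! = 1/174594420; Racah Σ t=0..1: t=0:+1/174182400 t=1:−1/14515200 = -11/174182400; ⇒ 3j(5 7 6; 4 1 -5)² = 121/12597, sgn +1
B: Δ = 6!·4!·8!/19! = 1/174594420; Racah Σ t=5..6: t=5:−1/19353600 t=6:+1/21772800 = -1/174182400; ⇒ 3j(5 7 6; -2 6 -4)² = 1/3876, sgn -1
I_A²/I_B² = (121/12597)/(1/3876) = 484/13

484/13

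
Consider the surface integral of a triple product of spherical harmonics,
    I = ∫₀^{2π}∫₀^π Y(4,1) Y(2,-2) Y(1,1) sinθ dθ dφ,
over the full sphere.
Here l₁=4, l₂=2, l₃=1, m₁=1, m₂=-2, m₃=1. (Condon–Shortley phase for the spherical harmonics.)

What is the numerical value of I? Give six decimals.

l₃=1 ∉ [2,6] — triangle fails ⇒ I = 0

0.000000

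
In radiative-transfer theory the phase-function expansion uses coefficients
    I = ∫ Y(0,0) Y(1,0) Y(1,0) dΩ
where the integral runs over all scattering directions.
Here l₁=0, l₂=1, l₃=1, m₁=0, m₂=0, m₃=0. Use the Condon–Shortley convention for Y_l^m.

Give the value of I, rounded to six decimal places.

m-sum 0 ✓  L=2 even ✓  1≤1≤1 ✓
Π(2lᵢ+1) = 1×3×3 = 9
triangle coeff Δ(0,1,1) = 1/3
Σ_t [0,0]: t=0:+1/1 = 1/1
(3j)²=1/3 [(0 1 1; 0 0 0)], sign=-1
(m-triple is (0,0,0) — same symbol as above.)
⇒ 4πI² = 1/1
I = (+1)√(1/1/(4π)) = 0.28209479

0.282095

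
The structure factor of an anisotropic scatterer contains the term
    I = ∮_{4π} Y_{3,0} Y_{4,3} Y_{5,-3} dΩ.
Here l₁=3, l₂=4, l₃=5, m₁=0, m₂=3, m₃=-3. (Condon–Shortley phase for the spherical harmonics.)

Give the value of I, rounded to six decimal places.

0.103862

Rules hold: Σm=0, L=12 even, 1≤5≤7.
N = 7·9·11 = 693
Δ = 2!·4!·6!/13! = 1/180180
Racah Σ t=0..2: t=0:+1/576 t=1:−1/144 t=2:+1/576 = -1/288
⇒ 3j(3 4 5; 0 0 0)² = 20/1001, sgn +1
Racah Σ t=1..2: t=1:−1/2880 t=2:+1/1440 = 1/2880
⇒ 3j(3 4 5; 0 3 -3)² = 7/715, sgn +1
4πI² = N·(3j₀)²·(3jₘ)² = 252/1859
I = +1·√(0.135557/4π) = 0.10386175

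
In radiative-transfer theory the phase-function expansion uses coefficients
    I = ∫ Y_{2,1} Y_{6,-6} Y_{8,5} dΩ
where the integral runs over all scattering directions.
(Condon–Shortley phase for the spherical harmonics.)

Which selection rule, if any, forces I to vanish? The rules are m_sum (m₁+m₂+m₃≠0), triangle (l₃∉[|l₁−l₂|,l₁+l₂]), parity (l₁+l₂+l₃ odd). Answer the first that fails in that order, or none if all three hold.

none

azimuthal sum: 1 − 6 + 5 = 0  ✓
4 ≤ 8 ≤ 8 (triangle on l)  ✓
L = 2 + 6 + 8 = 16 (even)  ✓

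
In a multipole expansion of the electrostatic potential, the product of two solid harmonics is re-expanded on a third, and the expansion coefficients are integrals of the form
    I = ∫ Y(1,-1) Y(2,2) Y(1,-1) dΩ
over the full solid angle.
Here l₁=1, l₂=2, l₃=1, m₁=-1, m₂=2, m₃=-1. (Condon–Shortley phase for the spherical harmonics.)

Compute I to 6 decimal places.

m-sum 0 ✓  L=4 even ✓  1≤1≤3 ✓
Π(2lᵢ+1) = 3×5×3 = 45
triangle coeff Δ(1,2,1) = 1/30
Σ_t [1,1]: t=1:−1/1 = -1/1
(3j)²=2/15 [(1 2 1; 0 0 0)], sign=+1
Σ_t [2,2]: t=2:+1/4 = 1/4
(3j)²=1/5 [(1 2 1; -1 2 -1)], sign=+1
⇒ 4πI² = 6/5
I = (+1)√(6/5/(4π)) = 0.30901936

0.309019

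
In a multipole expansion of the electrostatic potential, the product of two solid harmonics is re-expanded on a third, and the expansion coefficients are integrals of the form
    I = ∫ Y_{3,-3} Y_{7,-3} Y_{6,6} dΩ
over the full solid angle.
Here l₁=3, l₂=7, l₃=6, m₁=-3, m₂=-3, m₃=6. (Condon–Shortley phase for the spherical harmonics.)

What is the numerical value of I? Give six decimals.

Checks pass: Σm=0; 16 even; l₃=6∈[4,10].
(2·3+1)(2·7+1)(2·6+1) = 1365
Δ: 4! 2! 10! / 17! → 1/2042040
sum: t=1:−1/207360 t=2:+1/57600 t=3:−1/207360 = 1/129600
3j²(3 7 6; 0 0 0) = Δ·Π!·Σ² = 168/12155  (sign +1)
sum: t=4:+1/174182400 = 1/174182400
3j²(3 7 6; -3 -3 6) = Δ·Π!·Σ² = 3/6188  (sign +1)
combine: 4πI² = 1365·168/12155·3/6188 = 378/41327
take √, sign +1: I = 0.02697889

0.026979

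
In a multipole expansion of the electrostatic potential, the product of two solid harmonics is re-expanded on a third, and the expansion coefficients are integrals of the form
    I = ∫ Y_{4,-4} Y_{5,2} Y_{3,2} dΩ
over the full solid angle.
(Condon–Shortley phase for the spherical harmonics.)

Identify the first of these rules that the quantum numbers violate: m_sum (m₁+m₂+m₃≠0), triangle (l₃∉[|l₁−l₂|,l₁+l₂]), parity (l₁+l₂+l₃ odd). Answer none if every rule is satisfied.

none

azimuthal sum: -4 + 2 + 2 = 0  ✓
1 ≤ 3 ≤ 9 (triangle on l)  ✓
L = 4 + 5 + 3 = 12 (even)  ✓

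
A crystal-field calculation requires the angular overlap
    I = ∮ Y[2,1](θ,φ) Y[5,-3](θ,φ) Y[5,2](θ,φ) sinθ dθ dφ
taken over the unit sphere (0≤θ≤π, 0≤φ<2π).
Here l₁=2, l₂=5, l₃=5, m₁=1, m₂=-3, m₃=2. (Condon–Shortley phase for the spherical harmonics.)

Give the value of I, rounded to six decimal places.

-0.161739

Rules hold: Σm=0, L=12 even, 3≤5≤7.
N = 5·11·11 = 605
Δ = 2!·2!·8!/13! = 1/38610
Racah Σ t=0..2: t=0:+1/2880 t=1:−1/576 t=2:+1/2880 = -1/960
⇒ 3j(2 5 5; 0 0 0)² = 10/429, sgn +1
Racah Σ t=0..1: t=0:+1/2880 t=1:−1/10080 = 1/4032
⇒ 3j(2 5 5; 1 -3 2)² = 10/429, sgn -1
4πI² = N·(3j₀)²·(3jₘ)² = 500/1521
I = -1·√(0.328731/4π) = -0.16173926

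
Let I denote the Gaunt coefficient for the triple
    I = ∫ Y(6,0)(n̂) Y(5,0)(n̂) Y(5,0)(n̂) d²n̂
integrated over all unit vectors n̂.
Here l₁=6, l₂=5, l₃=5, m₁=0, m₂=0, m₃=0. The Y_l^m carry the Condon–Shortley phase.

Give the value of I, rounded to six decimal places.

Checks pass: Σm=0; 16 even; l₃=5∈[1,11].
(2·6+1)(2·5+1)(2·5+1) = 1573
Δ: 6! 6! 4! / 17! → 1/28588560
sum: t=1:−1/345600 t=2:+1/13824 t=3:−1/5184 t=4:+1/13824 t=5:−1/345600 = -7/129600
3j²(6 5 5; 0 0 0) = Δ·Π!·Σ² = 80/7293  (sign +1)
(m-triple is (0,0,0) — same symbol as above.)
combine: 4πI² = 1573·80/7293·80/7293 = 6400/33813
take √, sign +1: I = 0.12272787

0.122728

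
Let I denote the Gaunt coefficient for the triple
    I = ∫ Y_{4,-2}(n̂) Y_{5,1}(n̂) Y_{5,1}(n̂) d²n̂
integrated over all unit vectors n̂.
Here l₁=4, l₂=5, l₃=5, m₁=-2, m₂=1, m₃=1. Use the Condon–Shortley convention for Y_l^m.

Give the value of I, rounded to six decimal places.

Rules hold: Σm=0, L=14 even, 1≤5≤9.
N = 9·11·11 = 1089
Δ = 4!·4!·6!/15! = 1/3153150
Racah Σ t=0..4: t=0:+1/69120 t=1:−1/1728 t=2:+1/576 t=3:−1/1728 t=4:+1/69120 = 7/11520
⇒ 3j(4 5 5; 0 0 0)² = 2/143, sgn -1
Racah Σ t=2..4: t=2:+1/4608 t=3:−1/1296 t=4:+1/4608 = -7/20736
⇒ 3j(4 5 5; -2 1 1)² = 20/1287, sgn -1
4πI² = N·(3j₀)²·(3jₘ)² = 40/169
I = +1·√(0.236686/4π) = 0.13724032

0.137240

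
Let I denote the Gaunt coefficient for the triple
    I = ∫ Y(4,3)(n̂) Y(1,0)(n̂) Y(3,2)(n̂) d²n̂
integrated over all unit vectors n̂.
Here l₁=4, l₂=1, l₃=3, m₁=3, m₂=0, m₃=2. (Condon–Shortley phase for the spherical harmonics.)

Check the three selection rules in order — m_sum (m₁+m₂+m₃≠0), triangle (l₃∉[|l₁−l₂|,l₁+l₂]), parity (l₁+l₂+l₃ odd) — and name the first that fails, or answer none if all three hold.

m_sum

azimuthal sum: 3 + 0 + 2 = 5  ✗
3 ≤ 3 ≤ 5 (triangle on l)
L = 4 + 1 + 3 = 8 (even)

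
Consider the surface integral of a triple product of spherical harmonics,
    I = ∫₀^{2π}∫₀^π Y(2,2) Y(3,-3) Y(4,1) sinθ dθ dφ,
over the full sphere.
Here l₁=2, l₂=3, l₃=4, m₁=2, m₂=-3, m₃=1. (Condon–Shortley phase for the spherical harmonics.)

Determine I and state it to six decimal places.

L=9 odd ⇒ parity kills the (l;000) factor ⇒ I = 0

0.000000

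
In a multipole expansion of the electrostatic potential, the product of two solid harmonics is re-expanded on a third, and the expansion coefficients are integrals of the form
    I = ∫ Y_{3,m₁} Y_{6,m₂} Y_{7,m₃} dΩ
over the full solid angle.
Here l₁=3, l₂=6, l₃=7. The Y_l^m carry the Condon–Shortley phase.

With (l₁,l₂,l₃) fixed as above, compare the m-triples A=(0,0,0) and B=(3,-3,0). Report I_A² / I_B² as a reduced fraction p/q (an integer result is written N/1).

Same 3,6,7: normalisation and zero-m 3j drop out of the ratio.
A: Δ: 2! 4! 10! / 17! → 1/2042040; sum: t=0:+1/207360 t=1:−1/57600 t=2:+1/207360 = -1/129600; 3j²(3 6 7; 0 0 0) = Δ·Π!·Σ² = 168/12155  (sign +1)
B: Δ: 2! 4! 10! / 17! → 1/2042040; sum: t=0:+1/1451520 = 1/1451520; 3j²(3 6 7; 3 -3 0) = Δ·Π!·Σ² = 45/4862  (sign -1)
I_A²/I_B² = (168/12155)/(45/4862) = 112/75

112/75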